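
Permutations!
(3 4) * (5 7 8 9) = (3 4)(5 7 8 9) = [0, 1, 2, 4, 3, 7, 6, 8, 9, 5]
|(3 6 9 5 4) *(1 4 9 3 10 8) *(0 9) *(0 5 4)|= |(0 9 4 10 8 1)(3 6)|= 6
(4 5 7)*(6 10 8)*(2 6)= (2 6 10 8)(4 5 7)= [0, 1, 6, 3, 5, 7, 10, 4, 2, 9, 8]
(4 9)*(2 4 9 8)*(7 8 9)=(2 4 9 7 8)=[0, 1, 4, 3, 9, 5, 6, 8, 2, 7]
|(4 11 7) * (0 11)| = 4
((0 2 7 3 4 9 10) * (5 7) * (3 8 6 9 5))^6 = ((0 2 3 4 5 7 8 6 9 10))^6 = (0 8 3 9 5)(2 6 4 10 7)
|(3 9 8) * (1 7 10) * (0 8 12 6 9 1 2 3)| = |(0 8)(1 7 10 2 3)(6 9 12)| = 30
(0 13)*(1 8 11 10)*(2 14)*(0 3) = (0 13 3)(1 8 11 10)(2 14) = [13, 8, 14, 0, 4, 5, 6, 7, 11, 9, 1, 10, 12, 3, 2]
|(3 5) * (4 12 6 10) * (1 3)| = 12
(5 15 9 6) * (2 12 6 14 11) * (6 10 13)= [0, 1, 12, 3, 4, 15, 5, 7, 8, 14, 13, 2, 10, 6, 11, 9]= (2 12 10 13 6 5 15 9 14 11)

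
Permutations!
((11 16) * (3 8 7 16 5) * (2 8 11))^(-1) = ((2 8 7 16)(3 11 5))^(-1) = (2 16 7 8)(3 5 11)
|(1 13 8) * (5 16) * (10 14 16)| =12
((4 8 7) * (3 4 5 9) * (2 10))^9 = ((2 10)(3 4 8 7 5 9))^9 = (2 10)(3 7)(4 5)(8 9)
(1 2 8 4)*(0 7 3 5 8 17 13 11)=(0 7 3 5 8 4 1 2 17 13 11)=[7, 2, 17, 5, 1, 8, 6, 3, 4, 9, 10, 0, 12, 11, 14, 15, 16, 13]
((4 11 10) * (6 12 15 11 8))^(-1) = ((4 8 6 12 15 11 10))^(-1) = (4 10 11 15 12 6 8)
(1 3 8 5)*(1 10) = [0, 3, 2, 8, 4, 10, 6, 7, 5, 9, 1] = (1 3 8 5 10)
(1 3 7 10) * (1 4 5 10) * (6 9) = [0, 3, 2, 7, 5, 10, 9, 1, 8, 6, 4] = (1 3 7)(4 5 10)(6 9)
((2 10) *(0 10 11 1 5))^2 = (0 2 1)(5 10 11)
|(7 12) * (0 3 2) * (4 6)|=|(0 3 2)(4 6)(7 12)|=6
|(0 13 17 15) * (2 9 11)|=12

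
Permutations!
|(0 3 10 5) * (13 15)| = 4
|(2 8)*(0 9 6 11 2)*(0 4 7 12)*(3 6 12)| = 21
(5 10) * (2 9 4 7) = (2 9 4 7)(5 10) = [0, 1, 9, 3, 7, 10, 6, 2, 8, 4, 5]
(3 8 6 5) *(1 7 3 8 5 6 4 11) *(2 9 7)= (1 2 9 7 3 5 8 4 11)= [0, 2, 9, 5, 11, 8, 6, 3, 4, 7, 10, 1]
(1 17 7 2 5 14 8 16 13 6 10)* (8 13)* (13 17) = [0, 13, 5, 3, 4, 14, 10, 2, 16, 9, 1, 11, 12, 6, 17, 15, 8, 7] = (1 13 6 10)(2 5 14 17 7)(8 16)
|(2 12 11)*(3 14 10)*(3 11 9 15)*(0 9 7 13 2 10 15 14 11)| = |(0 9 14 15 3 11 10)(2 12 7 13)| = 28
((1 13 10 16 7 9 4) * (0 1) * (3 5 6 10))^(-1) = (0 4 9 7 16 10 6 5 3 13 1)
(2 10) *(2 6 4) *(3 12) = (2 10 6 4)(3 12) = [0, 1, 10, 12, 2, 5, 4, 7, 8, 9, 6, 11, 3]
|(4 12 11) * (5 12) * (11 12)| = 3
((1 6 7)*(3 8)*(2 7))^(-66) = (8)(1 2)(6 7)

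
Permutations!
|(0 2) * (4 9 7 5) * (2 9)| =|(0 9 7 5 4 2)| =6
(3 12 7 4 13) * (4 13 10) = (3 12 7 13)(4 10) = [0, 1, 2, 12, 10, 5, 6, 13, 8, 9, 4, 11, 7, 3]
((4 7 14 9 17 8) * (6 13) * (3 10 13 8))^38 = (3 9 7 8 13)(4 6 10 17 14)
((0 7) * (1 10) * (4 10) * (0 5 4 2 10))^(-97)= (0 4 5 7)(1 10 2)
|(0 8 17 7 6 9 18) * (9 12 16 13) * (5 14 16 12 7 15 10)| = 22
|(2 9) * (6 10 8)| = 6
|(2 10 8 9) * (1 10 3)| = |(1 10 8 9 2 3)| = 6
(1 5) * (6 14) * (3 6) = (1 5)(3 6 14) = [0, 5, 2, 6, 4, 1, 14, 7, 8, 9, 10, 11, 12, 13, 3]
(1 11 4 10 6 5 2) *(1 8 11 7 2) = (1 7 2 8 11 4 10 6 5) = [0, 7, 8, 3, 10, 1, 5, 2, 11, 9, 6, 4]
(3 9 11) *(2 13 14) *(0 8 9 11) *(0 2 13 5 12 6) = (0 8 9 2 5 12 6)(3 11)(13 14) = [8, 1, 5, 11, 4, 12, 0, 7, 9, 2, 10, 3, 6, 14, 13]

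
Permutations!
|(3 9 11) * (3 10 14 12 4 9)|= 6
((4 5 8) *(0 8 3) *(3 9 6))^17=(0 5 3 4 6 8 9)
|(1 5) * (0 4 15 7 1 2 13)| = 8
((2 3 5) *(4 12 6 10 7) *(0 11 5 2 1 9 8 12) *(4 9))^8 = ((0 11 5 1 4)(2 3)(6 10 7 9 8 12))^8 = (0 1 11 4 5)(6 7 8)(9 12 10)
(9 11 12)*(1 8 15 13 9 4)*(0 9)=(0 9 11 12 4 1 8 15 13)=[9, 8, 2, 3, 1, 5, 6, 7, 15, 11, 10, 12, 4, 0, 14, 13]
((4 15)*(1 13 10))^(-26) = (15)(1 13 10)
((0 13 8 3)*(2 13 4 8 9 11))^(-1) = (0 3 8 4)(2 11 9 13)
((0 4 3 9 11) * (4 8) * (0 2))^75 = ((0 8 4 3 9 11 2))^75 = (0 11 3 8 2 9 4)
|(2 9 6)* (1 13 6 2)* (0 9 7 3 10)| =6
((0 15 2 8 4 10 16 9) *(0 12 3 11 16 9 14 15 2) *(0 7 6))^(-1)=(0 6 7 15 14 16 11 3 12 9 10 4 8 2)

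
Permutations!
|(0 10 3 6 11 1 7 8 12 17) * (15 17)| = 11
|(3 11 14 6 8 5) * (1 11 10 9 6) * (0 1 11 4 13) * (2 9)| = 28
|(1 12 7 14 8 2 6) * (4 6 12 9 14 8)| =|(1 9 14 4 6)(2 12 7 8)| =20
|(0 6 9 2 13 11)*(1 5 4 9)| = 9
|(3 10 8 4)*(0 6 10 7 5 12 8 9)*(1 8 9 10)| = 10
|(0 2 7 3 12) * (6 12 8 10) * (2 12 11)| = 14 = |(0 12)(2 7 3 8 10 6 11)|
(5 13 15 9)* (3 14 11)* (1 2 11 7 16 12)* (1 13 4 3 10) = [0, 2, 11, 14, 3, 4, 6, 16, 8, 5, 1, 10, 13, 15, 7, 9, 12] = (1 2 11 10)(3 14 7 16 12 13 15 9 5 4)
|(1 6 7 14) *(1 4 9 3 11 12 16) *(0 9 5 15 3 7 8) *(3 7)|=45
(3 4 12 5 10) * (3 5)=[0, 1, 2, 4, 12, 10, 6, 7, 8, 9, 5, 11, 3]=(3 4 12)(5 10)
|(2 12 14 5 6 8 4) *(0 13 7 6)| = 10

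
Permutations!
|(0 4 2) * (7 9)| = 6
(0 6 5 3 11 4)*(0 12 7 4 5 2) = (0 6 2)(3 11 5)(4 12 7) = [6, 1, 0, 11, 12, 3, 2, 4, 8, 9, 10, 5, 7]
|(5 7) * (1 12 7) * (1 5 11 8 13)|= |(1 12 7 11 8 13)|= 6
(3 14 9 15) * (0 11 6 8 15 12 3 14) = (0 11 6 8 15 14 9 12 3) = [11, 1, 2, 0, 4, 5, 8, 7, 15, 12, 10, 6, 3, 13, 9, 14]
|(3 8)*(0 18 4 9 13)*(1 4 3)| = |(0 18 3 8 1 4 9 13)| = 8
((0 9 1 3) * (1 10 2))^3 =(0 2)(1 9)(3 10)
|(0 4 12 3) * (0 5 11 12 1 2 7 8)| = 12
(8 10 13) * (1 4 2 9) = (1 4 2 9)(8 10 13) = [0, 4, 9, 3, 2, 5, 6, 7, 10, 1, 13, 11, 12, 8]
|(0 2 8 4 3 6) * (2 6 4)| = 2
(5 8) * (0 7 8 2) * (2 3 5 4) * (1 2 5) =[7, 2, 0, 1, 5, 3, 6, 8, 4] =(0 7 8 4 5 3 1 2)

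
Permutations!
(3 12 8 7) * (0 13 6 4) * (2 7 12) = (0 13 6 4)(2 7 3)(8 12) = [13, 1, 7, 2, 0, 5, 4, 3, 12, 9, 10, 11, 8, 6]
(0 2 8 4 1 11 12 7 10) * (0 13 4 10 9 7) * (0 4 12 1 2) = (1 11)(2 8 10 13 12 4)(7 9) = [0, 11, 8, 3, 2, 5, 6, 9, 10, 7, 13, 1, 4, 12]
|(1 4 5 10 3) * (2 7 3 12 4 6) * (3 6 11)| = 12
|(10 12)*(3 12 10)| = 2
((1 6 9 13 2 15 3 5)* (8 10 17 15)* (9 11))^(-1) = (1 5 3 15 17 10 8 2 13 9 11 6)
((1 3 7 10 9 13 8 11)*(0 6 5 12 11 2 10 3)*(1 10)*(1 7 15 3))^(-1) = ((0 6 5 12 11 10 9 13 8 2 7 1)(3 15))^(-1) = (0 1 7 2 8 13 9 10 11 12 5 6)(3 15)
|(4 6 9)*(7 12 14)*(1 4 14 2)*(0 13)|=8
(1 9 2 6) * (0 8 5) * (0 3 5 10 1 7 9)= (0 8 10 1)(2 6 7 9)(3 5)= [8, 0, 6, 5, 4, 3, 7, 9, 10, 2, 1]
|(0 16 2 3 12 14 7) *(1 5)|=|(0 16 2 3 12 14 7)(1 5)|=14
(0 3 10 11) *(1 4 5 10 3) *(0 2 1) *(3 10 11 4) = (1 3 10 4 5 11 2) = [0, 3, 1, 10, 5, 11, 6, 7, 8, 9, 4, 2]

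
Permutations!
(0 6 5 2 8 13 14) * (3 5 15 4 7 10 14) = (0 6 15 4 7 10 14)(2 8 13 3 5) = [6, 1, 8, 5, 7, 2, 15, 10, 13, 9, 14, 11, 12, 3, 0, 4]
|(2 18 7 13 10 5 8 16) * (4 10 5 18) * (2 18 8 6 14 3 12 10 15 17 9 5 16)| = |(2 4 15 17 9 5 6 14 3 12 10 8)(7 13 16 18)| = 12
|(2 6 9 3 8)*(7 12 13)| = 15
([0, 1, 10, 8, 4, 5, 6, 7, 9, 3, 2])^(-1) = [0, 1, 10, 9, 4, 5, 6, 7, 3, 8, 2]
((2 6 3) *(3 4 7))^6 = ((2 6 4 7 3))^6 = (2 6 4 7 3)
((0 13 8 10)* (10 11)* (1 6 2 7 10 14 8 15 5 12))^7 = ((0 13 15 5 12 1 6 2 7 10)(8 11 14))^7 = (0 2 12 13 7 1 15 10 6 5)(8 11 14)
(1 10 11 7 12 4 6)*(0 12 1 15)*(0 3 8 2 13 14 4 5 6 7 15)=(0 12 5 6)(1 10 11 15 3 8 2 13 14 4 7)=[12, 10, 13, 8, 7, 6, 0, 1, 2, 9, 11, 15, 5, 14, 4, 3]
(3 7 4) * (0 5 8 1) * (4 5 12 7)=(0 12 7 5 8 1)(3 4)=[12, 0, 2, 4, 3, 8, 6, 5, 1, 9, 10, 11, 7]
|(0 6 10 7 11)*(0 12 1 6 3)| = 6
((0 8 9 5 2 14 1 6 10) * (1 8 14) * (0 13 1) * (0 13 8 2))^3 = ((0 14 2 13 1 6 10 8 9 5))^3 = (0 13 10 5 2 6 9 14 1 8)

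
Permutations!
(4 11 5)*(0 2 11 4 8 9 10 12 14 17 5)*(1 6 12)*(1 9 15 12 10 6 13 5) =(0 2 11)(1 13 5 8 15 12 14 17)(6 10 9) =[2, 13, 11, 3, 4, 8, 10, 7, 15, 6, 9, 0, 14, 5, 17, 12, 16, 1]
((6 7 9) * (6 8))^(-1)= (6 8 9 7)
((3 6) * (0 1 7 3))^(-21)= (0 6 3 7 1)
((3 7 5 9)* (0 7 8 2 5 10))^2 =(0 10 7)(2 9 8 5 3)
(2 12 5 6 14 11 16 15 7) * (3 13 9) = [0, 1, 12, 13, 4, 6, 14, 2, 8, 3, 10, 16, 5, 9, 11, 7, 15] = (2 12 5 6 14 11 16 15 7)(3 13 9)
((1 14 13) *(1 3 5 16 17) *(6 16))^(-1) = (1 17 16 6 5 3 13 14)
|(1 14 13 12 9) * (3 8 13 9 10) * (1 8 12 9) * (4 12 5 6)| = 6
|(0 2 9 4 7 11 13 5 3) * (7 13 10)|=21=|(0 2 9 4 13 5 3)(7 11 10)|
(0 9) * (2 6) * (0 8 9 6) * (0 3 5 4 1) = (0 6 2 3 5 4 1)(8 9) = [6, 0, 3, 5, 1, 4, 2, 7, 9, 8]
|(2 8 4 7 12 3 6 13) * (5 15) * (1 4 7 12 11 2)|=12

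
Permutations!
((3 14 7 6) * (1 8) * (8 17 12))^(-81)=(1 8 12 17)(3 6 7 14)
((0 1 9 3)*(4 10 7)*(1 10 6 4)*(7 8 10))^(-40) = ((0 7 1 9 3)(4 6)(8 10))^(-40) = (10)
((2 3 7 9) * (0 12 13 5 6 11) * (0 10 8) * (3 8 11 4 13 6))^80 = (0 4 3 2 12 13 7 8 6 5 9)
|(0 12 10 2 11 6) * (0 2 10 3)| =3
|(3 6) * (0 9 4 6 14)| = 6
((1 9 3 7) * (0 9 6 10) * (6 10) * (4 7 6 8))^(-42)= ((0 9 3 6 8 4 7 1 10))^(-42)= (0 6 7)(1 9 8)(3 4 10)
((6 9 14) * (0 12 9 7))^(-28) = (0 9 6)(7 12 14)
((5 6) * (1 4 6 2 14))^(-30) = ((1 4 6 5 2 14))^(-30) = (14)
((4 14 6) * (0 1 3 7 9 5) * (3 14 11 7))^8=(0 5 9 7 11 4 6 14 1)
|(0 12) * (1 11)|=2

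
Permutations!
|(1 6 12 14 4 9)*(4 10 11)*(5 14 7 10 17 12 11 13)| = |(1 6 11 4 9)(5 14 17 12 7 10 13)| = 35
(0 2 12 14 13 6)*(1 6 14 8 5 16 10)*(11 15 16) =(0 2 12 8 5 11 15 16 10 1 6)(13 14) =[2, 6, 12, 3, 4, 11, 0, 7, 5, 9, 1, 15, 8, 14, 13, 16, 10]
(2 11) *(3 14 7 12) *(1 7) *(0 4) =(0 4)(1 7 12 3 14)(2 11) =[4, 7, 11, 14, 0, 5, 6, 12, 8, 9, 10, 2, 3, 13, 1]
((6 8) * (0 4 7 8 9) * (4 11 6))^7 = (0 9 6 11)(4 7 8)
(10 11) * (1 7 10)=(1 7 10 11)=[0, 7, 2, 3, 4, 5, 6, 10, 8, 9, 11, 1]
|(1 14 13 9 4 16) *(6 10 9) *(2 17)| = 8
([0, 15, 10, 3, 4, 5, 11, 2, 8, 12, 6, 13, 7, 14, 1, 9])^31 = [0, 13, 12, 3, 4, 5, 2, 9, 8, 1, 7, 10, 15, 6, 11, 14]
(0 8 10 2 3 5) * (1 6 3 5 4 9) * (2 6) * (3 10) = (0 8 3 4 9 1 2 5)(6 10) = [8, 2, 5, 4, 9, 0, 10, 7, 3, 1, 6]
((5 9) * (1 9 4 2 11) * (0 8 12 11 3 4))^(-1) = (0 5 9 1 11 12 8)(2 4 3)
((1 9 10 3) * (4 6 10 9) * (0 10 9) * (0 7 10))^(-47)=(1 6 7 3 4 9 10)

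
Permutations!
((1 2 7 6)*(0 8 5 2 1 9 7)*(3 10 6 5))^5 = ((0 8 3 10 6 9 7 5 2))^5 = (0 9 8 7 3 5 10 2 6)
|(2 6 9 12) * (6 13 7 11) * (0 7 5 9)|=20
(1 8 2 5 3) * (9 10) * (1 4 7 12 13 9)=(1 8 2 5 3 4 7 12 13 9 10)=[0, 8, 5, 4, 7, 3, 6, 12, 2, 10, 1, 11, 13, 9]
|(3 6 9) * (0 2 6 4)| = 6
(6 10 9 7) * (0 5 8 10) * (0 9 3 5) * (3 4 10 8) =(3 5)(4 10)(6 9 7) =[0, 1, 2, 5, 10, 3, 9, 6, 8, 7, 4]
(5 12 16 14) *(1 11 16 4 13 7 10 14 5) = (1 11 16 5 12 4 13 7 10 14) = [0, 11, 2, 3, 13, 12, 6, 10, 8, 9, 14, 16, 4, 7, 1, 15, 5]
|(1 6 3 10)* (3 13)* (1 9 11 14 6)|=|(3 10 9 11 14 6 13)|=7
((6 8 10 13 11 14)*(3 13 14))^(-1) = (3 11 13)(6 14 10 8)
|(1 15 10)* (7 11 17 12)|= |(1 15 10)(7 11 17 12)|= 12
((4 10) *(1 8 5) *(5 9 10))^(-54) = ((1 8 9 10 4 5))^(-54) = (10)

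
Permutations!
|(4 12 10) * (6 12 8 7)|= |(4 8 7 6 12 10)|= 6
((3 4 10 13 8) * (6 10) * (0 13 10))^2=((0 13 8 3 4 6))^2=(0 8 4)(3 6 13)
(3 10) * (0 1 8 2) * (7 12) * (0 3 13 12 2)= (0 1 8)(2 3 10 13 12 7)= [1, 8, 3, 10, 4, 5, 6, 2, 0, 9, 13, 11, 7, 12]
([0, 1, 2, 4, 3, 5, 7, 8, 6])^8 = (6 8 7)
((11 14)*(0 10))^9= ((0 10)(11 14))^9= (0 10)(11 14)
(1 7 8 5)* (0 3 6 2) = (0 3 6 2)(1 7 8 5) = [3, 7, 0, 6, 4, 1, 2, 8, 5]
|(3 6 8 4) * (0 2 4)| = 6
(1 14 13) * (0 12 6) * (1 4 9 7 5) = (0 12 6)(1 14 13 4 9 7 5) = [12, 14, 2, 3, 9, 1, 0, 5, 8, 7, 10, 11, 6, 4, 13]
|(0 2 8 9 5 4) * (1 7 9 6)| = |(0 2 8 6 1 7 9 5 4)| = 9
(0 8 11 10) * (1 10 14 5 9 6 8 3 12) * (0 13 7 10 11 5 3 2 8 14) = (0 2 8 5 9 6 14 3 12 1 11)(7 10 13) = [2, 11, 8, 12, 4, 9, 14, 10, 5, 6, 13, 0, 1, 7, 3]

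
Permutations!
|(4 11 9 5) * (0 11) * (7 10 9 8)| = |(0 11 8 7 10 9 5 4)| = 8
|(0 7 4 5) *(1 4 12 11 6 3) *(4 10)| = |(0 7 12 11 6 3 1 10 4 5)| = 10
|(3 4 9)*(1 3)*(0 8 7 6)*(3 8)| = 8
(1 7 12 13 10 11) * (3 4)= (1 7 12 13 10 11)(3 4)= [0, 7, 2, 4, 3, 5, 6, 12, 8, 9, 11, 1, 13, 10]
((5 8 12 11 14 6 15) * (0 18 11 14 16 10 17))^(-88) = ((0 18 11 16 10 17)(5 8 12 14 6 15))^(-88) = (0 11 10)(5 12 6)(8 14 15)(16 17 18)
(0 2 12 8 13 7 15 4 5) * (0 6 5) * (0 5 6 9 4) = [2, 1, 12, 3, 5, 9, 6, 15, 13, 4, 10, 11, 8, 7, 14, 0] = (0 2 12 8 13 7 15)(4 5 9)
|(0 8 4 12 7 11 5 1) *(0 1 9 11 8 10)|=12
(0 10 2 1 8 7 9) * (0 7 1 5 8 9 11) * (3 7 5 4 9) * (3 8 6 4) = [10, 8, 3, 7, 9, 6, 4, 11, 1, 5, 2, 0] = (0 10 2 3 7 11)(1 8)(4 9 5 6)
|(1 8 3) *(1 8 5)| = |(1 5)(3 8)| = 2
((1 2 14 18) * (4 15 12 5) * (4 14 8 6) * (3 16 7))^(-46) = (1 4 14 8 12)(2 15 18 6 5)(3 7 16)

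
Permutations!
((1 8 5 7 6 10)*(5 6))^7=(1 10 6 8)(5 7)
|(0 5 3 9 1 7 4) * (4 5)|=10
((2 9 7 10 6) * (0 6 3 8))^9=(0 6 2 9 7 10 3 8)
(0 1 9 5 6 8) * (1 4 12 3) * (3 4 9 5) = (0 9 3 1 5 6 8)(4 12) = [9, 5, 2, 1, 12, 6, 8, 7, 0, 3, 10, 11, 4]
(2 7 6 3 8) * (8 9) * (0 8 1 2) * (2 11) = (0 8)(1 11 2 7 6 3 9) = [8, 11, 7, 9, 4, 5, 3, 6, 0, 1, 10, 2]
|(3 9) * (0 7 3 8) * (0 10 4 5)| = |(0 7 3 9 8 10 4 5)| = 8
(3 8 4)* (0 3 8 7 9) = (0 3 7 9)(4 8) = [3, 1, 2, 7, 8, 5, 6, 9, 4, 0]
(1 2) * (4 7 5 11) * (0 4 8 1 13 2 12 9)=(0 4 7 5 11 8 1 12 9)(2 13)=[4, 12, 13, 3, 7, 11, 6, 5, 1, 0, 10, 8, 9, 2]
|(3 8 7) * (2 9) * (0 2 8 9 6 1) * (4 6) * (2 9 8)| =6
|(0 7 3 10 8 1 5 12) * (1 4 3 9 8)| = |(0 7 9 8 4 3 10 1 5 12)| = 10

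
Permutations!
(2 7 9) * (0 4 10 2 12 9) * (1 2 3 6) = (0 4 10 3 6 1 2 7)(9 12) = [4, 2, 7, 6, 10, 5, 1, 0, 8, 12, 3, 11, 9]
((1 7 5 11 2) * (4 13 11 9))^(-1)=((1 7 5 9 4 13 11 2))^(-1)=(1 2 11 13 4 9 5 7)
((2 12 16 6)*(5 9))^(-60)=((2 12 16 6)(5 9))^(-60)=(16)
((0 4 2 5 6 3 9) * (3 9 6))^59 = ((0 4 2 5 3 6 9))^59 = (0 5 9 2 6 4 3)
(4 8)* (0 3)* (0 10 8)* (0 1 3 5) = [5, 3, 2, 10, 1, 0, 6, 7, 4, 9, 8] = (0 5)(1 3 10 8 4)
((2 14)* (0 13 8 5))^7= (0 5 8 13)(2 14)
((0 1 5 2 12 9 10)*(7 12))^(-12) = ((0 1 5 2 7 12 9 10))^(-12) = (0 7)(1 12)(2 10)(5 9)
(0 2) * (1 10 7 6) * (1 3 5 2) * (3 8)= (0 1 10 7 6 8 3 5 2)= [1, 10, 0, 5, 4, 2, 8, 6, 3, 9, 7]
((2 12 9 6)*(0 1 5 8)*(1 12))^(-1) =(0 8 5 1 2 6 9 12)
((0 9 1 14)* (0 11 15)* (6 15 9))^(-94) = ((0 6 15)(1 14 11 9))^(-94) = (0 15 6)(1 11)(9 14)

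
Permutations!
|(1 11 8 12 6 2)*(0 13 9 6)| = |(0 13 9 6 2 1 11 8 12)| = 9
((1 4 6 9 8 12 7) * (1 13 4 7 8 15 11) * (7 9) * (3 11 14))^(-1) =(1 11 3 14 15 9)(4 13 7 6)(8 12)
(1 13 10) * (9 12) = (1 13 10)(9 12) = [0, 13, 2, 3, 4, 5, 6, 7, 8, 12, 1, 11, 9, 10]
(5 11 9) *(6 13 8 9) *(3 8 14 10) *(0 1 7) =[1, 7, 2, 8, 4, 11, 13, 0, 9, 5, 3, 6, 12, 14, 10] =(0 1 7)(3 8 9 5 11 6 13 14 10)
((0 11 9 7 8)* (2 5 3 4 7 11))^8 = (11)(0 2 5 3 4 7 8)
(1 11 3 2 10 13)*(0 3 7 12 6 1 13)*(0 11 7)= [3, 7, 10, 2, 4, 5, 1, 12, 8, 9, 11, 0, 6, 13]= (13)(0 3 2 10 11)(1 7 12 6)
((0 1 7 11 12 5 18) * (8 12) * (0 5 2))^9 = ((0 1 7 11 8 12 2)(5 18))^9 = (0 7 8 2 1 11 12)(5 18)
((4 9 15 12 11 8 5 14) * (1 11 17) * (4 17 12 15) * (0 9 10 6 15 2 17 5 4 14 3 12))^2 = (0 14 3)(1 8 10 15 17 11 4 6 2)(5 12 9)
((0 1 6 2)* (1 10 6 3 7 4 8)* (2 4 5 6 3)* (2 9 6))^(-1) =((0 10 3 7 5 2)(1 9 6 4 8))^(-1) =(0 2 5 7 3 10)(1 8 4 6 9)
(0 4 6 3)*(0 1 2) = (0 4 6 3 1 2) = [4, 2, 0, 1, 6, 5, 3]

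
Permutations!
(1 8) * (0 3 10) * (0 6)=(0 3 10 6)(1 8)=[3, 8, 2, 10, 4, 5, 0, 7, 1, 9, 6]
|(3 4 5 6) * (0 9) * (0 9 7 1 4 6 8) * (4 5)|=|(9)(0 7 1 5 8)(3 6)|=10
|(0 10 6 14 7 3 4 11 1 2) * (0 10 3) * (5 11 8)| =12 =|(0 3 4 8 5 11 1 2 10 6 14 7)|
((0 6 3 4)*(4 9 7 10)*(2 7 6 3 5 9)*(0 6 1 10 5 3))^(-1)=(1 9 5 7 2 3 6 4 10)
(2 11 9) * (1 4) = [0, 4, 11, 3, 1, 5, 6, 7, 8, 2, 10, 9] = (1 4)(2 11 9)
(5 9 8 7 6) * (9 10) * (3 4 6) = [0, 1, 2, 4, 6, 10, 5, 3, 7, 8, 9] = (3 4 6 5 10 9 8 7)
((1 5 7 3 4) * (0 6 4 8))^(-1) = (0 8 3 7 5 1 4 6)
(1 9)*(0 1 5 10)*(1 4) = (0 4 1 9 5 10) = [4, 9, 2, 3, 1, 10, 6, 7, 8, 5, 0]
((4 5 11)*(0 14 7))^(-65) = (0 14 7)(4 5 11)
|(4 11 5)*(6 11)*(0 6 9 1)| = |(0 6 11 5 4 9 1)| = 7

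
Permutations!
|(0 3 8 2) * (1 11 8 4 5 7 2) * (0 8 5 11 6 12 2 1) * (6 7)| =18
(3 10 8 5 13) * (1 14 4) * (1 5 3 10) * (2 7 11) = (1 14 4 5 13 10 8 3)(2 7 11) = [0, 14, 7, 1, 5, 13, 6, 11, 3, 9, 8, 2, 12, 10, 4]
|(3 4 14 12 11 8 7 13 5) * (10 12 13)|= |(3 4 14 13 5)(7 10 12 11 8)|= 5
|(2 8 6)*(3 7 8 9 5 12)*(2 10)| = |(2 9 5 12 3 7 8 6 10)| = 9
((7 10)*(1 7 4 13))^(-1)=(1 13 4 10 7)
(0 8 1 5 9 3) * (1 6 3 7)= (0 8 6 3)(1 5 9 7)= [8, 5, 2, 0, 4, 9, 3, 1, 6, 7]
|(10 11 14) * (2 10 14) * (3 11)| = 4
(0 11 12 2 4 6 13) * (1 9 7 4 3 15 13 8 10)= (0 11 12 2 3 15 13)(1 9 7 4 6 8 10)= [11, 9, 3, 15, 6, 5, 8, 4, 10, 7, 1, 12, 2, 0, 14, 13]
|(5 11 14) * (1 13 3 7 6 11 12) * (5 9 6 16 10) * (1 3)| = 12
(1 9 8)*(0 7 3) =(0 7 3)(1 9 8) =[7, 9, 2, 0, 4, 5, 6, 3, 1, 8]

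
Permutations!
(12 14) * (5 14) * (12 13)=[0, 1, 2, 3, 4, 14, 6, 7, 8, 9, 10, 11, 5, 12, 13]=(5 14 13 12)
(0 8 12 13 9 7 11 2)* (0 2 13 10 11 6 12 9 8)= (6 12 10 11 13 8 9 7)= [0, 1, 2, 3, 4, 5, 12, 6, 9, 7, 11, 13, 10, 8]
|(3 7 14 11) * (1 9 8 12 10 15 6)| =28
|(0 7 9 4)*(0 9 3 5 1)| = |(0 7 3 5 1)(4 9)| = 10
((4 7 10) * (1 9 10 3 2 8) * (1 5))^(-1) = ((1 9 10 4 7 3 2 8 5))^(-1) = (1 5 8 2 3 7 4 10 9)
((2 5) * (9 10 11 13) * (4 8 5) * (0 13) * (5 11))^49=((0 13 9 10 5 2 4 8 11))^49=(0 5 11 10 8 9 4 13 2)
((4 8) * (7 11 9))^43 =(4 8)(7 11 9)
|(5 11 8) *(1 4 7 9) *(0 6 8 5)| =|(0 6 8)(1 4 7 9)(5 11)| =12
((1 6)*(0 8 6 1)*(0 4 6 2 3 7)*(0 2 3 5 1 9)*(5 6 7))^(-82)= ((0 8 3 5 1 9)(2 6 4 7))^(-82)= (0 3 1)(2 4)(5 9 8)(6 7)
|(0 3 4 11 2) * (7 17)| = |(0 3 4 11 2)(7 17)| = 10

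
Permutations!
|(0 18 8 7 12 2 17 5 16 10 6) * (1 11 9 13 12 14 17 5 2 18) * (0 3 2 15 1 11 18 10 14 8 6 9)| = |(0 11)(1 18 6 3 2 5 16 14 17 15)(7 8)(9 13 12 10)| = 20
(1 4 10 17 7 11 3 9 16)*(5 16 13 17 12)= (1 4 10 12 5 16)(3 9 13 17 7 11)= [0, 4, 2, 9, 10, 16, 6, 11, 8, 13, 12, 3, 5, 17, 14, 15, 1, 7]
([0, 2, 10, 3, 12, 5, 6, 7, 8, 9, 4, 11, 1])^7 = (1 10 12 2 4)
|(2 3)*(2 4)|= 3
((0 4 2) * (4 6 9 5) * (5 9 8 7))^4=((9)(0 6 8 7 5 4 2))^4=(9)(0 5 6 4 8 2 7)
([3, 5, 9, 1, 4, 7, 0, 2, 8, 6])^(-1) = (0 6 9 2 7 5 1 3)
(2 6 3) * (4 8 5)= (2 6 3)(4 8 5)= [0, 1, 6, 2, 8, 4, 3, 7, 5]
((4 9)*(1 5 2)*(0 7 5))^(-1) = ((0 7 5 2 1)(4 9))^(-1) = (0 1 2 5 7)(4 9)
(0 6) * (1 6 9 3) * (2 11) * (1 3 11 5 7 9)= (0 1 6)(2 5 7 9 11)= [1, 6, 5, 3, 4, 7, 0, 9, 8, 11, 10, 2]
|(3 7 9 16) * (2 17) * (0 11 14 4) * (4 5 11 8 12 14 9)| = 22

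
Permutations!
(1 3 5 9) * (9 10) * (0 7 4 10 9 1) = (0 7 4 10 1 3 5 9) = [7, 3, 2, 5, 10, 9, 6, 4, 8, 0, 1]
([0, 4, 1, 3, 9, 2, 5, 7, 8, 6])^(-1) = (1 2 5 6 9 4)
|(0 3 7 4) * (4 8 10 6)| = 7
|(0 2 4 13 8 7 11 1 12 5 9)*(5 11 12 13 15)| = 6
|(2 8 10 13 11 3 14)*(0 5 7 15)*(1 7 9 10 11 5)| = 20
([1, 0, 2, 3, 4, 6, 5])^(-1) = [1, 0, 2, 3, 4, 6, 5]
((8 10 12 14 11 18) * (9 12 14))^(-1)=(8 18 11 14 10)(9 12)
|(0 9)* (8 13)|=2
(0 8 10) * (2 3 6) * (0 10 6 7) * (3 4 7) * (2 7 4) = (10)(0 8 6 7) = [8, 1, 2, 3, 4, 5, 7, 0, 6, 9, 10]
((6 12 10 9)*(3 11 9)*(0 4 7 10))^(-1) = (0 12 6 9 11 3 10 7 4)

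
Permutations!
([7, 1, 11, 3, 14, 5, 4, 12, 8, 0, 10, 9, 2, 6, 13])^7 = [7, 1, 11, 3, 6, 5, 13, 12, 8, 0, 10, 9, 2, 14, 4]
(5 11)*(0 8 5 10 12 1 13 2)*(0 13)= [8, 0, 13, 3, 4, 11, 6, 7, 5, 9, 12, 10, 1, 2]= (0 8 5 11 10 12 1)(2 13)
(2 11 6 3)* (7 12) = (2 11 6 3)(7 12) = [0, 1, 11, 2, 4, 5, 3, 12, 8, 9, 10, 6, 7]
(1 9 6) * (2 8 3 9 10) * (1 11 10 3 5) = (1 3 9 6 11 10 2 8 5) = [0, 3, 8, 9, 4, 1, 11, 7, 5, 6, 2, 10]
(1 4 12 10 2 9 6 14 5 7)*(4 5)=(1 5 7)(2 9 6 14 4 12 10)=[0, 5, 9, 3, 12, 7, 14, 1, 8, 6, 2, 11, 10, 13, 4]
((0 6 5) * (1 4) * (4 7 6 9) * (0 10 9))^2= ((1 7 6 5 10 9 4))^2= (1 6 10 4 7 5 9)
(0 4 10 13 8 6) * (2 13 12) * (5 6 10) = (0 4 5 6)(2 13 8 10 12) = [4, 1, 13, 3, 5, 6, 0, 7, 10, 9, 12, 11, 2, 8]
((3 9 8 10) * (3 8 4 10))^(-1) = (3 8 10 4 9)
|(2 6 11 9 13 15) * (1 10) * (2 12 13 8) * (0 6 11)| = |(0 6)(1 10)(2 11 9 8)(12 13 15)| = 12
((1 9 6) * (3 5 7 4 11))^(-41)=(1 9 6)(3 11 4 7 5)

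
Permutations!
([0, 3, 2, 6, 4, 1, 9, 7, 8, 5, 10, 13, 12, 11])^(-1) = [0, 5, 2, 1, 4, 9, 3, 7, 8, 6, 10, 13, 12, 11]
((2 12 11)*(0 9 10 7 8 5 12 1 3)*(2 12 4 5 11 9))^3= (0 3 1 2)(4 5)(7 12)(8 9)(10 11)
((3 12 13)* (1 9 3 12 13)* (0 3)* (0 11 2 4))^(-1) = ((0 3 13 12 1 9 11 2 4))^(-1) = (0 4 2 11 9 1 12 13 3)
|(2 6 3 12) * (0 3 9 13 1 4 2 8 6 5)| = |(0 3 12 8 6 9 13 1 4 2 5)| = 11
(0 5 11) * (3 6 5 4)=(0 4 3 6 5 11)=[4, 1, 2, 6, 3, 11, 5, 7, 8, 9, 10, 0]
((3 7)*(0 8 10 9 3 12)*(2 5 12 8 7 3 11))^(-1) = ((0 7 8 10 9 11 2 5 12))^(-1) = (0 12 5 2 11 9 10 8 7)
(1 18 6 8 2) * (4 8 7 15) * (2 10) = (1 18 6 7 15 4 8 10 2) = [0, 18, 1, 3, 8, 5, 7, 15, 10, 9, 2, 11, 12, 13, 14, 4, 16, 17, 6]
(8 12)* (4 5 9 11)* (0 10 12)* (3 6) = [10, 1, 2, 6, 5, 9, 3, 7, 0, 11, 12, 4, 8] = (0 10 12 8)(3 6)(4 5 9 11)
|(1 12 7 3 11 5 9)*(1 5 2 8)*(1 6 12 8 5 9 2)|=14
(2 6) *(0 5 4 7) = (0 5 4 7)(2 6) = [5, 1, 6, 3, 7, 4, 2, 0]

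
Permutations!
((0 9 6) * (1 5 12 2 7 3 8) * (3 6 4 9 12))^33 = ((0 12 2 7 6)(1 5 3 8)(4 9))^33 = (0 7 12 6 2)(1 5 3 8)(4 9)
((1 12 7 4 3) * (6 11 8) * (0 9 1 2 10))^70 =((0 9 1 12 7 4 3 2 10)(6 11 8))^70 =(0 2 4 12 9 10 3 7 1)(6 11 8)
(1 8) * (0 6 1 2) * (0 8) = (0 6 1)(2 8) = [6, 0, 8, 3, 4, 5, 1, 7, 2]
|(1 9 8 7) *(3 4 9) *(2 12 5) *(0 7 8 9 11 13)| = 21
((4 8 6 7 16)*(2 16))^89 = (2 7 6 8 4 16)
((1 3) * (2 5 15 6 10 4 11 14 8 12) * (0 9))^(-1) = ((0 9)(1 3)(2 5 15 6 10 4 11 14 8 12))^(-1) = (0 9)(1 3)(2 12 8 14 11 4 10 6 15 5)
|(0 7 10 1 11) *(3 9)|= 10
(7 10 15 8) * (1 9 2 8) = (1 9 2 8 7 10 15) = [0, 9, 8, 3, 4, 5, 6, 10, 7, 2, 15, 11, 12, 13, 14, 1]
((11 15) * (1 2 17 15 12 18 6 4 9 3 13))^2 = (1 17 11 18 4 3)(2 15 12 6 9 13)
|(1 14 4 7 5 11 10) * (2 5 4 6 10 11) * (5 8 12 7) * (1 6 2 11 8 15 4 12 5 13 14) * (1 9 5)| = 10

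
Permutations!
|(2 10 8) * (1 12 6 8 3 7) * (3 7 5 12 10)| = |(1 10 7)(2 3 5 12 6 8)| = 6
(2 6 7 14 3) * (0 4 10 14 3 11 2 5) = [4, 1, 6, 5, 10, 0, 7, 3, 8, 9, 14, 2, 12, 13, 11] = (0 4 10 14 11 2 6 7 3 5)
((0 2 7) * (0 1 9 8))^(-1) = (0 8 9 1 7 2)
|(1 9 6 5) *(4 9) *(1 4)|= 4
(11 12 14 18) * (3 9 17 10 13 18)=(3 9 17 10 13 18 11 12 14)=[0, 1, 2, 9, 4, 5, 6, 7, 8, 17, 13, 12, 14, 18, 3, 15, 16, 10, 11]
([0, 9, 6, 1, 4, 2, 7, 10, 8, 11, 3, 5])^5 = [0, 6, 1, 2, 4, 3, 9, 11, 8, 7, 5, 10]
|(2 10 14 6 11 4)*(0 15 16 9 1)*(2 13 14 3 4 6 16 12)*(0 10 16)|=12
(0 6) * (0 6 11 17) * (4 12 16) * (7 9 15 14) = (0 11 17)(4 12 16)(7 9 15 14) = [11, 1, 2, 3, 12, 5, 6, 9, 8, 15, 10, 17, 16, 13, 7, 14, 4, 0]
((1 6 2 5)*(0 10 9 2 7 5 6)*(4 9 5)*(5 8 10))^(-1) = (0 1 5)(2 9 4 7 6)(8 10)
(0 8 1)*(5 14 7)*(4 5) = (0 8 1)(4 5 14 7) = [8, 0, 2, 3, 5, 14, 6, 4, 1, 9, 10, 11, 12, 13, 7]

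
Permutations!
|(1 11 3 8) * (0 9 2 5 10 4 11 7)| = |(0 9 2 5 10 4 11 3 8 1 7)| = 11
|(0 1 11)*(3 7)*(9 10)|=6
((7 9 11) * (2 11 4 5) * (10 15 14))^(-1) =(2 5 4 9 7 11)(10 14 15)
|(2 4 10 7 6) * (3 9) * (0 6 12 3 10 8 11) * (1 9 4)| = 12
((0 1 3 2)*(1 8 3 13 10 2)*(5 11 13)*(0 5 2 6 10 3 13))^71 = (0 11 5 2 1 3 13 8)(6 10)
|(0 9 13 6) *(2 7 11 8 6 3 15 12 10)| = 12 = |(0 9 13 3 15 12 10 2 7 11 8 6)|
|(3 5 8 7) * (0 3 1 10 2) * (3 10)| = |(0 10 2)(1 3 5 8 7)| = 15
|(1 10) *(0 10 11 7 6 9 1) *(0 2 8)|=20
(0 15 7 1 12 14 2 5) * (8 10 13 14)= [15, 12, 5, 3, 4, 0, 6, 1, 10, 9, 13, 11, 8, 14, 2, 7]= (0 15 7 1 12 8 10 13 14 2 5)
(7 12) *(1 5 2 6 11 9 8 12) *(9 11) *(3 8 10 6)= (1 5 2 3 8 12 7)(6 9 10)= [0, 5, 3, 8, 4, 2, 9, 1, 12, 10, 6, 11, 7]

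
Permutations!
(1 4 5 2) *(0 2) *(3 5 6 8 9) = (0 2 1 4 6 8 9 3 5) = [2, 4, 1, 5, 6, 0, 8, 7, 9, 3]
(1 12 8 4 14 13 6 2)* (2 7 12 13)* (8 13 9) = (1 9 8 4 14 2)(6 7 12 13) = [0, 9, 1, 3, 14, 5, 7, 12, 4, 8, 10, 11, 13, 6, 2]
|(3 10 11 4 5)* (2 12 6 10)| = |(2 12 6 10 11 4 5 3)| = 8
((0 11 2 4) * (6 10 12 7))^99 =(0 4 2 11)(6 7 12 10)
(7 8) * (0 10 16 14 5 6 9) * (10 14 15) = (0 14 5 6 9)(7 8)(10 16 15) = [14, 1, 2, 3, 4, 6, 9, 8, 7, 0, 16, 11, 12, 13, 5, 10, 15]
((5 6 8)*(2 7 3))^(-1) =((2 7 3)(5 6 8))^(-1) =(2 3 7)(5 8 6)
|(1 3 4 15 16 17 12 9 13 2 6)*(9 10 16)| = |(1 3 4 15 9 13 2 6)(10 16 17 12)| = 8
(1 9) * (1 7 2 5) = (1 9 7 2 5) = [0, 9, 5, 3, 4, 1, 6, 2, 8, 7]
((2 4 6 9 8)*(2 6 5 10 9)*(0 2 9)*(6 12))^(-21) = ((0 2 4 5 10)(6 9 8 12))^(-21) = (0 10 5 4 2)(6 12 8 9)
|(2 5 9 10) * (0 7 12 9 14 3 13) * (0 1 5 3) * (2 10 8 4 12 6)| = 36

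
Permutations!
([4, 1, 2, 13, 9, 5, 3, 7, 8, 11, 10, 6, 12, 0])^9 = [9, 1, 2, 0, 11, 5, 13, 7, 8, 6, 10, 3, 12, 4]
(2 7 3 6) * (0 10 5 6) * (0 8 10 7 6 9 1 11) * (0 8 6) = (0 7 3 6 2)(1 11 8 10 5 9) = [7, 11, 0, 6, 4, 9, 2, 3, 10, 1, 5, 8]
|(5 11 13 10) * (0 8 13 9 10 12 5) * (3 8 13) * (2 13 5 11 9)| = |(0 5 9 10)(2 13 12 11)(3 8)| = 4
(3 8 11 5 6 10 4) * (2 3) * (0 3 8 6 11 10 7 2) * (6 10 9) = (0 3 10 4)(2 8 9 6 7)(5 11) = [3, 1, 8, 10, 0, 11, 7, 2, 9, 6, 4, 5]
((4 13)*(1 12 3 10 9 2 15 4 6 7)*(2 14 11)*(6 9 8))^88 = ((1 12 3 10 8 6 7)(2 15 4 13 9 14 11))^88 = (1 8 12 6 3 7 10)(2 9 15 14 4 11 13)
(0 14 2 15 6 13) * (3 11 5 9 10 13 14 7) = [7, 1, 15, 11, 4, 9, 14, 3, 8, 10, 13, 5, 12, 0, 2, 6] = (0 7 3 11 5 9 10 13)(2 15 6 14)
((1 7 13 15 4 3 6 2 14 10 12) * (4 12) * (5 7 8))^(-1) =((1 8 5 7 13 15 12)(2 14 10 4 3 6))^(-1) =(1 12 15 13 7 5 8)(2 6 3 4 10 14)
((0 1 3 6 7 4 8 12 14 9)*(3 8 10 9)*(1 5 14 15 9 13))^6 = (0 4 15 6 8 14 13)(1 5 10 9 7 12 3)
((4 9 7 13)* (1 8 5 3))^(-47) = (1 8 5 3)(4 9 7 13)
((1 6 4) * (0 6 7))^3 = ((0 6 4 1 7))^3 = (0 1 6 7 4)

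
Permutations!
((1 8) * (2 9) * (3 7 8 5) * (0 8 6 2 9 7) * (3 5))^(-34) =(9)(0 1)(2 6 7)(3 8)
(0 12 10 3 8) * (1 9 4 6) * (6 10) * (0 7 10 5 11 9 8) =[12, 8, 2, 0, 5, 11, 1, 10, 7, 4, 3, 9, 6] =(0 12 6 1 8 7 10 3)(4 5 11 9)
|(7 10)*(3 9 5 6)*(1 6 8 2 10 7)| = 8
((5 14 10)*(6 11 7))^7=(5 14 10)(6 11 7)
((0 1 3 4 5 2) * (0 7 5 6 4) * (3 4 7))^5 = (0 5 4 3 7 1 2 6)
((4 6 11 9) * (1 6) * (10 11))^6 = (11)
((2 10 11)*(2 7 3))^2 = (2 11 3 10 7)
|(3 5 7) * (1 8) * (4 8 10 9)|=15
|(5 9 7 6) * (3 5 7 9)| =|(9)(3 5)(6 7)| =2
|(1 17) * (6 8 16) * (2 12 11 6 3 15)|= 8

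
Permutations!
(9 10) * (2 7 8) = (2 7 8)(9 10) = [0, 1, 7, 3, 4, 5, 6, 8, 2, 10, 9]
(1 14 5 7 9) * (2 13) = (1 14 5 7 9)(2 13) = [0, 14, 13, 3, 4, 7, 6, 9, 8, 1, 10, 11, 12, 2, 5]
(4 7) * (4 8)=[0, 1, 2, 3, 7, 5, 6, 8, 4]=(4 7 8)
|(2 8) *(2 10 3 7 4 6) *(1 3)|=8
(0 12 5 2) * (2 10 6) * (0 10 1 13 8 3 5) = (0 12)(1 13 8 3 5)(2 10 6) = [12, 13, 10, 5, 4, 1, 2, 7, 3, 9, 6, 11, 0, 8]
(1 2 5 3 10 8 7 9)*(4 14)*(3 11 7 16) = (1 2 5 11 7 9)(3 10 8 16)(4 14) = [0, 2, 5, 10, 14, 11, 6, 9, 16, 1, 8, 7, 12, 13, 4, 15, 3]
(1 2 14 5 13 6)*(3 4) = (1 2 14 5 13 6)(3 4) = [0, 2, 14, 4, 3, 13, 1, 7, 8, 9, 10, 11, 12, 6, 5]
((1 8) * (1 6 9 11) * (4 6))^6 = (11)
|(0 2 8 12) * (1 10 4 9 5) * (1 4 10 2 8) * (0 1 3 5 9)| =|(0 8 12 1 2 3 5 4)| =8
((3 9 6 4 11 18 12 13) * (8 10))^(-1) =(3 13 12 18 11 4 6 9)(8 10)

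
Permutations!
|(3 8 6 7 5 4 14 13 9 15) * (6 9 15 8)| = 8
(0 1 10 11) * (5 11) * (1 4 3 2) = (0 4 3 2 1 10 5 11) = [4, 10, 1, 2, 3, 11, 6, 7, 8, 9, 5, 0]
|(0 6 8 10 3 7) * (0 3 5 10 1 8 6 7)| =|(0 7 3)(1 8)(5 10)| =6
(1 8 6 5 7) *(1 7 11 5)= [0, 8, 2, 3, 4, 11, 1, 7, 6, 9, 10, 5]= (1 8 6)(5 11)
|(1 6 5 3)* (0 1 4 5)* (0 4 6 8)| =12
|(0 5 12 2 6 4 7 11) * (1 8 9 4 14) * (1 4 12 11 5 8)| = 11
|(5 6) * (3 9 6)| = 4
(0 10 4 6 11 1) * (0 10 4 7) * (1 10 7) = (0 4 6 11 10 1 7) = [4, 7, 2, 3, 6, 5, 11, 0, 8, 9, 1, 10]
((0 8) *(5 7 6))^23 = (0 8)(5 6 7)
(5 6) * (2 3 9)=[0, 1, 3, 9, 4, 6, 5, 7, 8, 2]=(2 3 9)(5 6)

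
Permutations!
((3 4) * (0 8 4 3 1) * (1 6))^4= (0 1 6 4 8)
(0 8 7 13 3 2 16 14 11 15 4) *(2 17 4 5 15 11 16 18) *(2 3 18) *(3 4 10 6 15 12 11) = (0 8 7 13 18 4)(3 17 10 6 15 5 12 11)(14 16) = [8, 1, 2, 17, 0, 12, 15, 13, 7, 9, 6, 3, 11, 18, 16, 5, 14, 10, 4]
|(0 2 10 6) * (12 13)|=4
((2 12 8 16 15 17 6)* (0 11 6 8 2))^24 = (17)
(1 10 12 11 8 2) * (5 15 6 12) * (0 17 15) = (0 17 15 6 12 11 8 2 1 10 5) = [17, 10, 1, 3, 4, 0, 12, 7, 2, 9, 5, 8, 11, 13, 14, 6, 16, 15]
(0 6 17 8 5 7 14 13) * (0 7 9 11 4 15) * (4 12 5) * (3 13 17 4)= (0 6 4 15)(3 13 7 14 17 8)(5 9 11 12)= [6, 1, 2, 13, 15, 9, 4, 14, 3, 11, 10, 12, 5, 7, 17, 0, 16, 8]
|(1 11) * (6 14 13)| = 6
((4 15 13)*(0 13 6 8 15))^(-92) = (0 13 4)(6 8 15)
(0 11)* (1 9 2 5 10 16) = (0 11)(1 9 2 5 10 16) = [11, 9, 5, 3, 4, 10, 6, 7, 8, 2, 16, 0, 12, 13, 14, 15, 1]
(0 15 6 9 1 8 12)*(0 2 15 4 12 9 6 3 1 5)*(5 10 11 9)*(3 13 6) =[4, 8, 15, 1, 12, 0, 3, 7, 5, 10, 11, 9, 2, 6, 14, 13] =(0 4 12 2 15 13 6 3 1 8 5)(9 10 11)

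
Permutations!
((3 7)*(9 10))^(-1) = (3 7)(9 10)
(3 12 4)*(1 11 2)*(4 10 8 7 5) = (1 11 2)(3 12 10 8 7 5 4) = [0, 11, 1, 12, 3, 4, 6, 5, 7, 9, 8, 2, 10]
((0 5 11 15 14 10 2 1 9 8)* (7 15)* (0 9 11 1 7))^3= ((0 5 1 11)(2 7 15 14 10)(8 9))^3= (0 11 1 5)(2 14 7 10 15)(8 9)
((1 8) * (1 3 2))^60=((1 8 3 2))^60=(8)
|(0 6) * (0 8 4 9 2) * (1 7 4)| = 8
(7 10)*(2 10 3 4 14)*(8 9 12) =(2 10 7 3 4 14)(8 9 12) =[0, 1, 10, 4, 14, 5, 6, 3, 9, 12, 7, 11, 8, 13, 2]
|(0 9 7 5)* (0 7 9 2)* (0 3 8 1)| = |(9)(0 2 3 8 1)(5 7)| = 10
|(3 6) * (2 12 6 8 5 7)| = |(2 12 6 3 8 5 7)| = 7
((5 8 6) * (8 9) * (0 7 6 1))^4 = (0 9 7 8 6 1 5)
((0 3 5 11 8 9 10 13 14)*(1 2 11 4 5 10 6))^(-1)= (0 14 13 10 3)(1 6 9 8 11 2)(4 5)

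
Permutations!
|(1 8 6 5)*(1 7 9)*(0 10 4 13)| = |(0 10 4 13)(1 8 6 5 7 9)| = 12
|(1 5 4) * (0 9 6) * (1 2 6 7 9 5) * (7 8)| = |(0 5 4 2 6)(7 9 8)| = 15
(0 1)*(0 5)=(0 1 5)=[1, 5, 2, 3, 4, 0]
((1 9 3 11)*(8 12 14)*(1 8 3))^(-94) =(3 11 8 12 14)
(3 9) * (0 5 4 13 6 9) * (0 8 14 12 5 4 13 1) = (0 4 1)(3 8 14 12 5 13 6 9) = [4, 0, 2, 8, 1, 13, 9, 7, 14, 3, 10, 11, 5, 6, 12]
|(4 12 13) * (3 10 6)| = |(3 10 6)(4 12 13)| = 3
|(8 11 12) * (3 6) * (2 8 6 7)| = 7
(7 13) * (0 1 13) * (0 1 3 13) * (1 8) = [3, 0, 2, 13, 4, 5, 6, 8, 1, 9, 10, 11, 12, 7] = (0 3 13 7 8 1)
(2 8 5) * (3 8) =(2 3 8 5) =[0, 1, 3, 8, 4, 2, 6, 7, 5]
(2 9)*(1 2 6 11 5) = [0, 2, 9, 3, 4, 1, 11, 7, 8, 6, 10, 5] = (1 2 9 6 11 5)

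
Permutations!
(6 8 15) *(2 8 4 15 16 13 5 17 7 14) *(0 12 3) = (0 12 3)(2 8 16 13 5 17 7 14)(4 15 6) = [12, 1, 8, 0, 15, 17, 4, 14, 16, 9, 10, 11, 3, 5, 2, 6, 13, 7]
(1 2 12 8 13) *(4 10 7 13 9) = [0, 2, 12, 3, 10, 5, 6, 13, 9, 4, 7, 11, 8, 1] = (1 2 12 8 9 4 10 7 13)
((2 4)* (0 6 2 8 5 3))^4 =(0 8 6 5 2 3 4)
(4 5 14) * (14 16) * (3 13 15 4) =(3 13 15 4 5 16 14) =[0, 1, 2, 13, 5, 16, 6, 7, 8, 9, 10, 11, 12, 15, 3, 4, 14]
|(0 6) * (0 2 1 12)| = |(0 6 2 1 12)| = 5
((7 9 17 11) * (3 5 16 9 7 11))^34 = ((3 5 16 9 17))^34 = (3 17 9 16 5)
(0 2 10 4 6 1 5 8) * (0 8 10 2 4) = (0 4 6 1 5 10) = [4, 5, 2, 3, 6, 10, 1, 7, 8, 9, 0]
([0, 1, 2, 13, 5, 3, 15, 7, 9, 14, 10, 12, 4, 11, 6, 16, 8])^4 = (3 4 11)(5 12 13)(6 9 16)(8 15 14)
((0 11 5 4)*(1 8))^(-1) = ((0 11 5 4)(1 8))^(-1) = (0 4 5 11)(1 8)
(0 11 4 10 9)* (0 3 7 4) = (0 11)(3 7 4 10 9) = [11, 1, 2, 7, 10, 5, 6, 4, 8, 3, 9, 0]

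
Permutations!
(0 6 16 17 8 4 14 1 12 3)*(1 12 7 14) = (0 6 16 17 8 4 1 7 14 12 3) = [6, 7, 2, 0, 1, 5, 16, 14, 4, 9, 10, 11, 3, 13, 12, 15, 17, 8]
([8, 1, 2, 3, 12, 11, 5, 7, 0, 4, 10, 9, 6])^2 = [0, 1, 2, 3, 6, 9, 11, 7, 8, 12, 10, 4, 5]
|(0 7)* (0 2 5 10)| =|(0 7 2 5 10)| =5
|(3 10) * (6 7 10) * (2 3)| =|(2 3 6 7 10)| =5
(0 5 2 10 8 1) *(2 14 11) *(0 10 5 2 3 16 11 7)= (0 2 5 14 7)(1 10 8)(3 16 11)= [2, 10, 5, 16, 4, 14, 6, 0, 1, 9, 8, 3, 12, 13, 7, 15, 11]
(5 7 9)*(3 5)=(3 5 7 9)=[0, 1, 2, 5, 4, 7, 6, 9, 8, 3]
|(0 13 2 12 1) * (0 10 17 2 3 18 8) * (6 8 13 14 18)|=|(0 14 18 13 3 6 8)(1 10 17 2 12)|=35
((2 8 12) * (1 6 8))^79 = ((1 6 8 12 2))^79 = (1 2 12 8 6)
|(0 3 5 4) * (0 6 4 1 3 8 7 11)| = 12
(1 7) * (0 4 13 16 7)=(0 4 13 16 7 1)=[4, 0, 2, 3, 13, 5, 6, 1, 8, 9, 10, 11, 12, 16, 14, 15, 7]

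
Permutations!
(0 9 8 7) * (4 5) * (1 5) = (0 9 8 7)(1 5 4) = [9, 5, 2, 3, 1, 4, 6, 0, 7, 8]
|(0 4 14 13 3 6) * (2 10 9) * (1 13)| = |(0 4 14 1 13 3 6)(2 10 9)| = 21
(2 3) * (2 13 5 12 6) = (2 3 13 5 12 6) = [0, 1, 3, 13, 4, 12, 2, 7, 8, 9, 10, 11, 6, 5]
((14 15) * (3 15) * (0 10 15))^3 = (0 14 10 3 15)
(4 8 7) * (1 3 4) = [0, 3, 2, 4, 8, 5, 6, 1, 7] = (1 3 4 8 7)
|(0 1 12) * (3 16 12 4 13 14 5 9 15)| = 11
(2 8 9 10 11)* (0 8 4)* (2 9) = (0 8 2 4)(9 10 11) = [8, 1, 4, 3, 0, 5, 6, 7, 2, 10, 11, 9]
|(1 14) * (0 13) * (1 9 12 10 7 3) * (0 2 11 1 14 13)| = |(1 13 2 11)(3 14 9 12 10 7)| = 12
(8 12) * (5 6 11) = (5 6 11)(8 12) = [0, 1, 2, 3, 4, 6, 11, 7, 12, 9, 10, 5, 8]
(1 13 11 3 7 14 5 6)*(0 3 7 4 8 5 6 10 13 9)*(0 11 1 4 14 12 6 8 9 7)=(0 3 14 8 5 10 13 1 7 12 6 4 9 11)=[3, 7, 2, 14, 9, 10, 4, 12, 5, 11, 13, 0, 6, 1, 8]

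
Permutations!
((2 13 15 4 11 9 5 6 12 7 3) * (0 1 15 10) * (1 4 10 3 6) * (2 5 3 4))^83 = (0 3 2 5 13 1 4 15 11 10 9)(6 7 12)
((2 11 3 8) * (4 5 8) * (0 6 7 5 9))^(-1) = ((0 6 7 5 8 2 11 3 4 9))^(-1) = (0 9 4 3 11 2 8 5 7 6)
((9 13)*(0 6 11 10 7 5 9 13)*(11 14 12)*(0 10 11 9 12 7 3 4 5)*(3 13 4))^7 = ((0 6 14 7)(4 5 12 9 10 13))^7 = (0 7 14 6)(4 5 12 9 10 13)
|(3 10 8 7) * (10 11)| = |(3 11 10 8 7)| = 5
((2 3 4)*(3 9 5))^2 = ((2 9 5 3 4))^2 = (2 5 4 9 3)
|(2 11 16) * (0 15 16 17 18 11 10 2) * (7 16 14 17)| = 8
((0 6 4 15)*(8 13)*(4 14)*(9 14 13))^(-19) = ((0 6 13 8 9 14 4 15))^(-19) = (0 14 13 15 9 6 4 8)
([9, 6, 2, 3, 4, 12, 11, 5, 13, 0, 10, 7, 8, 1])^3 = [9, 7, 2, 3, 4, 13, 5, 8, 6, 0, 10, 12, 1, 11]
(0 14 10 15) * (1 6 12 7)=(0 14 10 15)(1 6 12 7)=[14, 6, 2, 3, 4, 5, 12, 1, 8, 9, 15, 11, 7, 13, 10, 0]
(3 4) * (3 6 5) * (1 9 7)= (1 9 7)(3 4 6 5)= [0, 9, 2, 4, 6, 3, 5, 1, 8, 7]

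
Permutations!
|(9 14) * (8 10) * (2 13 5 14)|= |(2 13 5 14 9)(8 10)|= 10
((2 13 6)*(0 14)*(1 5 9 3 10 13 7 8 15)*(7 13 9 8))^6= (1 8)(5 15)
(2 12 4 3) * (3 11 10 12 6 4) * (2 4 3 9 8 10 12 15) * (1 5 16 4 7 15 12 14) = (1 5 16 4 11 14)(2 6 3 7 15)(8 10 12 9) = [0, 5, 6, 7, 11, 16, 3, 15, 10, 8, 12, 14, 9, 13, 1, 2, 4]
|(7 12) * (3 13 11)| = 6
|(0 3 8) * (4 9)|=6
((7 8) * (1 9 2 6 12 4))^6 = ((1 9 2 6 12 4)(7 8))^6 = (12)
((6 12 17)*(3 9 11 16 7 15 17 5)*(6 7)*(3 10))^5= (3 12 11 10 6 9 5 16)(7 17 15)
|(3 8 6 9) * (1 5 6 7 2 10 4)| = 10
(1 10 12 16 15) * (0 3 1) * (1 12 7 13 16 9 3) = [1, 10, 2, 12, 4, 5, 6, 13, 8, 3, 7, 11, 9, 16, 14, 0, 15] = (0 1 10 7 13 16 15)(3 12 9)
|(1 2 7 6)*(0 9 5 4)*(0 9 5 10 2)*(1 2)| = 6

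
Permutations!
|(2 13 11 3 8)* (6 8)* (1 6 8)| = |(1 6)(2 13 11 3 8)| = 10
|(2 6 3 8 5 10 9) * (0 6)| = |(0 6 3 8 5 10 9 2)| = 8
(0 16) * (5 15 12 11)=(0 16)(5 15 12 11)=[16, 1, 2, 3, 4, 15, 6, 7, 8, 9, 10, 5, 11, 13, 14, 12, 0]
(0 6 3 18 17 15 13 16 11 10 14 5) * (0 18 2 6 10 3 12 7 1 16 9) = [10, 16, 6, 2, 4, 18, 12, 1, 8, 0, 14, 3, 7, 9, 5, 13, 11, 15, 17] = (0 10 14 5 18 17 15 13 9)(1 16 11 3 2 6 12 7)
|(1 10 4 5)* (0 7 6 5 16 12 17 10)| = |(0 7 6 5 1)(4 16 12 17 10)| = 5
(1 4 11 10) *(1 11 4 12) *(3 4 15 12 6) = [0, 6, 2, 4, 15, 5, 3, 7, 8, 9, 11, 10, 1, 13, 14, 12] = (1 6 3 4 15 12)(10 11)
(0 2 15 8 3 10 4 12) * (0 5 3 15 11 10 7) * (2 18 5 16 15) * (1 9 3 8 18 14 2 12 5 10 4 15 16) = [14, 9, 11, 7, 5, 8, 6, 0, 12, 3, 15, 4, 1, 13, 2, 18, 16, 17, 10] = (0 14 2 11 4 5 8 12 1 9 3 7)(10 15 18)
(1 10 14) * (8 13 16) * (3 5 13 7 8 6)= (1 10 14)(3 5 13 16 6)(7 8)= [0, 10, 2, 5, 4, 13, 3, 8, 7, 9, 14, 11, 12, 16, 1, 15, 6]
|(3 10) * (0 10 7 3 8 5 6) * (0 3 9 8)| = |(0 10)(3 7 9 8 5 6)| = 6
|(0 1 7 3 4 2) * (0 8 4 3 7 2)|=5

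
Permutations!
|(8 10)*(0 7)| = |(0 7)(8 10)| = 2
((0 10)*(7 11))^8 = (11)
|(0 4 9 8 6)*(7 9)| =|(0 4 7 9 8 6)| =6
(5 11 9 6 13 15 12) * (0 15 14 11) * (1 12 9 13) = (0 15 9 6 1 12 5)(11 13 14) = [15, 12, 2, 3, 4, 0, 1, 7, 8, 6, 10, 13, 5, 14, 11, 9]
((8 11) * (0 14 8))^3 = (0 11 8 14)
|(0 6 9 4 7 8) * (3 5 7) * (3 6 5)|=12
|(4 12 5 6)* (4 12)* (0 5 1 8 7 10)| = |(0 5 6 12 1 8 7 10)| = 8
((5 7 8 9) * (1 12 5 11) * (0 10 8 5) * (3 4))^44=(0 8 11 12 10 9 1)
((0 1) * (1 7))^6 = (7)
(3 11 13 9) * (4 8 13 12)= (3 11 12 4 8 13 9)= [0, 1, 2, 11, 8, 5, 6, 7, 13, 3, 10, 12, 4, 9]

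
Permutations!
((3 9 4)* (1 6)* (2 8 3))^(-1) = (1 6)(2 4 9 3 8)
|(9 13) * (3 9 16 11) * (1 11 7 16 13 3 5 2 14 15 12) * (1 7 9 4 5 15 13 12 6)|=|(1 11 15 6)(2 14 13 12 7 16 9 3 4 5)|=20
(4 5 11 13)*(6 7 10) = (4 5 11 13)(6 7 10) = [0, 1, 2, 3, 5, 11, 7, 10, 8, 9, 6, 13, 12, 4]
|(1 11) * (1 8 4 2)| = |(1 11 8 4 2)| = 5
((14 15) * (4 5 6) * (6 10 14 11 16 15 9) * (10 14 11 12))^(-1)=(4 6 9 14 5)(10 12 15 16 11)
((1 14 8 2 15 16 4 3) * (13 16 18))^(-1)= ((1 14 8 2 15 18 13 16 4 3))^(-1)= (1 3 4 16 13 18 15 2 8 14)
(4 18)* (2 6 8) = (2 6 8)(4 18) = [0, 1, 6, 3, 18, 5, 8, 7, 2, 9, 10, 11, 12, 13, 14, 15, 16, 17, 4]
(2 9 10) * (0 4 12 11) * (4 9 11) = [9, 1, 11, 3, 12, 5, 6, 7, 8, 10, 2, 0, 4] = (0 9 10 2 11)(4 12)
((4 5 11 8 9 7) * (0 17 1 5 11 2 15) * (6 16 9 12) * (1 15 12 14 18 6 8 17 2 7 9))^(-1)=(0 15 17 11 4 7 5 1 16 6 18 14 8 12 2)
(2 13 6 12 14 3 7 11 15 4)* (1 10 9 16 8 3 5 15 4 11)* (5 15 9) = (1 10 5 9 16 8 3 7)(2 13 6 12 14 15 11 4) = [0, 10, 13, 7, 2, 9, 12, 1, 3, 16, 5, 4, 14, 6, 15, 11, 8]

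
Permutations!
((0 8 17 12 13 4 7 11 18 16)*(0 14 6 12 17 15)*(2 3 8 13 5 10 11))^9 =(0 13 4 7 2 3 8 15)(5 10 11 18 16 14 6 12)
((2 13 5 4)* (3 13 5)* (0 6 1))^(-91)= (0 1 6)(2 4 5)(3 13)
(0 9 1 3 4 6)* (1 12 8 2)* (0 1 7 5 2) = (0 9 12 8)(1 3 4 6)(2 7 5) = [9, 3, 7, 4, 6, 2, 1, 5, 0, 12, 10, 11, 8]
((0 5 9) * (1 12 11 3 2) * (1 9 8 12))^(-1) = (0 9 2 3 11 12 8 5)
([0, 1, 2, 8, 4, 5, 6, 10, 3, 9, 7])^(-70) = [0, 1, 2, 3, 4, 5, 6, 7, 8, 9, 10]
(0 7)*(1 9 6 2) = (0 7)(1 9 6 2) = [7, 9, 1, 3, 4, 5, 2, 0, 8, 6]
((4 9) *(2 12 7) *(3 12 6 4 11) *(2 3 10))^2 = ((2 6 4 9 11 10)(3 12 7))^2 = (2 4 11)(3 7 12)(6 9 10)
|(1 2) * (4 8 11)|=|(1 2)(4 8 11)|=6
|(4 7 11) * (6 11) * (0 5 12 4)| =|(0 5 12 4 7 6 11)| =7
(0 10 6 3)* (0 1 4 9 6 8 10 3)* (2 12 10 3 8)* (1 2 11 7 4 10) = (0 8 3 2 12 1 10 11 7 4 9 6) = [8, 10, 12, 2, 9, 5, 0, 4, 3, 6, 11, 7, 1]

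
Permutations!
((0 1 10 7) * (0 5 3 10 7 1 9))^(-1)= ((0 9)(1 7 5 3 10))^(-1)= (0 9)(1 10 3 5 7)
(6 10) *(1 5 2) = [0, 5, 1, 3, 4, 2, 10, 7, 8, 9, 6] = (1 5 2)(6 10)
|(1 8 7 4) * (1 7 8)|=|(8)(4 7)|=2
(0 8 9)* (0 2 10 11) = (0 8 9 2 10 11) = [8, 1, 10, 3, 4, 5, 6, 7, 9, 2, 11, 0]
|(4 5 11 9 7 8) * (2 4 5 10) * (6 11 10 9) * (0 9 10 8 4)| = |(0 9 7 4 10 2)(5 8)(6 11)| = 6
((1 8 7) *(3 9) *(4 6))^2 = (9)(1 7 8) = ((1 8 7)(3 9)(4 6))^2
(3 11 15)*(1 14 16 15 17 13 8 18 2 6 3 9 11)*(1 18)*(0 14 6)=(0 14 16 15 9 11 17 13 8 1 6 3 18 2)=[14, 6, 0, 18, 4, 5, 3, 7, 1, 11, 10, 17, 12, 8, 16, 9, 15, 13, 2]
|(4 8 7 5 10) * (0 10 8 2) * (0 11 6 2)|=|(0 10 4)(2 11 6)(5 8 7)|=3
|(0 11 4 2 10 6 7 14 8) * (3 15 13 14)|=|(0 11 4 2 10 6 7 3 15 13 14 8)|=12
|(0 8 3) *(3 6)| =4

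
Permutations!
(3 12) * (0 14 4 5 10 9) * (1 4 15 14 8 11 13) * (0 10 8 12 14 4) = (0 12 3 14 15 4 5 8 11 13 1)(9 10) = [12, 0, 2, 14, 5, 8, 6, 7, 11, 10, 9, 13, 3, 1, 15, 4]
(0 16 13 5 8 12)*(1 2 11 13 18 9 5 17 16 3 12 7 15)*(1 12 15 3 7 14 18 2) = (0 7 3 15 12)(2 11 13 17 16)(5 8 14 18 9) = [7, 1, 11, 15, 4, 8, 6, 3, 14, 5, 10, 13, 0, 17, 18, 12, 2, 16, 9]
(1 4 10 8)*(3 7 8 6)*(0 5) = (0 5)(1 4 10 6 3 7 8) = [5, 4, 2, 7, 10, 0, 3, 8, 1, 9, 6]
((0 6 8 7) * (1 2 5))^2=((0 6 8 7)(1 2 5))^2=(0 8)(1 5 2)(6 7)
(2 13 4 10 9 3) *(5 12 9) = [0, 1, 13, 2, 10, 12, 6, 7, 8, 3, 5, 11, 9, 4] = (2 13 4 10 5 12 9 3)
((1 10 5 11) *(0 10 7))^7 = ((0 10 5 11 1 7))^7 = (0 10 5 11 1 7)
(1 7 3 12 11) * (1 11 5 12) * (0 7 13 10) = (0 7 3 1 13 10)(5 12) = [7, 13, 2, 1, 4, 12, 6, 3, 8, 9, 0, 11, 5, 10]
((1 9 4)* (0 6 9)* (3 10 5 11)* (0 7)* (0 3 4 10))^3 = ((0 6 9 10 5 11 4 1 7 3))^3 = (0 10 4 3 9 11 7 6 5 1)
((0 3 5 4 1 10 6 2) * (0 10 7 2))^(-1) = (0 6 10 2 7 1 4 5 3)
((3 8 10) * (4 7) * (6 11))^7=(3 8 10)(4 7)(6 11)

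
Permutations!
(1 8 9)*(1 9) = (9)(1 8) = [0, 8, 2, 3, 4, 5, 6, 7, 1, 9]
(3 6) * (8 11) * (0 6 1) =(0 6 3 1)(8 11) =[6, 0, 2, 1, 4, 5, 3, 7, 11, 9, 10, 8]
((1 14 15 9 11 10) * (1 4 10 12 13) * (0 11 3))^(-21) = (0 15 13)(1 11 9)(3 14 12)(4 10)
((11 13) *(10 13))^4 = ((10 13 11))^4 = (10 13 11)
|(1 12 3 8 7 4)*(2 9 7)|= |(1 12 3 8 2 9 7 4)|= 8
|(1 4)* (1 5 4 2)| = |(1 2)(4 5)| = 2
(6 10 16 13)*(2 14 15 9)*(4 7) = (2 14 15 9)(4 7)(6 10 16 13) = [0, 1, 14, 3, 7, 5, 10, 4, 8, 2, 16, 11, 12, 6, 15, 9, 13]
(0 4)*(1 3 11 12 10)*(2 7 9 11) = (0 4)(1 3 2 7 9 11 12 10) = [4, 3, 7, 2, 0, 5, 6, 9, 8, 11, 1, 12, 10]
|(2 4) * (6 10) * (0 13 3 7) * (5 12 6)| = |(0 13 3 7)(2 4)(5 12 6 10)| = 4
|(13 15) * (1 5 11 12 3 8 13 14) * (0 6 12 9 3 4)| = 36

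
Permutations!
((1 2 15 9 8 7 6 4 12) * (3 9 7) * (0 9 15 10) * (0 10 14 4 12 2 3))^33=(1 7)(3 6)(12 15)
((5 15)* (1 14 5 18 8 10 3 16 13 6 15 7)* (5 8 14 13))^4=(1 18 3)(5 6 8)(7 15 10)(13 14 16)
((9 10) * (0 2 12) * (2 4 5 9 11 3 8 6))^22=((0 4 5 9 10 11 3 8 6 2 12))^22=(12)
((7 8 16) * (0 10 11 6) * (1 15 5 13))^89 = ((0 10 11 6)(1 15 5 13)(7 8 16))^89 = (0 10 11 6)(1 15 5 13)(7 16 8)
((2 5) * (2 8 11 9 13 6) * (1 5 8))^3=((1 5)(2 8 11 9 13 6))^3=(1 5)(2 9)(6 11)(8 13)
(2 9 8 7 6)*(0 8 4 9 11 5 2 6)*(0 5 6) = (0 8 7 5 2 11 6)(4 9) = [8, 1, 11, 3, 9, 2, 0, 5, 7, 4, 10, 6]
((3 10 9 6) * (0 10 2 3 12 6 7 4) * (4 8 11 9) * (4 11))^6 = ((0 10 11 9 7 8 4)(2 3)(6 12))^6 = (12)(0 4 8 7 9 11 10)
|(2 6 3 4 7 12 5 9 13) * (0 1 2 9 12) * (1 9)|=|(0 9 13 1 2 6 3 4 7)(5 12)|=18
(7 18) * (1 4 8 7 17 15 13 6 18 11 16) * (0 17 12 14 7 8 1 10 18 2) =(0 17 15 13 6 2)(1 4)(7 11 16 10 18 12 14) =[17, 4, 0, 3, 1, 5, 2, 11, 8, 9, 18, 16, 14, 6, 7, 13, 10, 15, 12]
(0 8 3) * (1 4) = (0 8 3)(1 4) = [8, 4, 2, 0, 1, 5, 6, 7, 3]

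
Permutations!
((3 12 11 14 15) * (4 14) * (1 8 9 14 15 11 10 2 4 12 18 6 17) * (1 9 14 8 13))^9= ((1 13)(2 4 15 3 18 6 17 9 8 14 11 12 10))^9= (1 13)(2 14 6 4 11 17 15 12 9 3 10 8 18)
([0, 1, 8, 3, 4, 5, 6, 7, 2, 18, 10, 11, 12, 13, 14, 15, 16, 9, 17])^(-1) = [0, 1, 8, 3, 4, 5, 6, 7, 2, 17, 10, 11, 12, 13, 14, 15, 16, 18, 9]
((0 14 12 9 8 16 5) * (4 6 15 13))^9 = (0 12 8 5 14 9 16)(4 6 15 13) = ((0 14 12 9 8 16 5)(4 6 15 13))^9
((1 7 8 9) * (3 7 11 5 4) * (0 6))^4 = ((0 6)(1 11 5 4 3 7 8 9))^4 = (1 3)(4 9)(5 8)(7 11)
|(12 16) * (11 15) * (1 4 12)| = 4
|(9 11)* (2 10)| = 2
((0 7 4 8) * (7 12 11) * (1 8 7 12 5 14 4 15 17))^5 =(0 15 5 17 14 1 4 8 7)(11 12)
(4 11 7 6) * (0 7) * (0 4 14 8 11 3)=[7, 1, 2, 0, 3, 5, 14, 6, 11, 9, 10, 4, 12, 13, 8]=(0 7 6 14 8 11 4 3)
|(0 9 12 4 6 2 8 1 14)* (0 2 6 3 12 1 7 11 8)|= |(0 9 1 14 2)(3 12 4)(7 11 8)|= 15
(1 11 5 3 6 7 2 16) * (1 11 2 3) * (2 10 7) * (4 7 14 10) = (1 4 7 3 6 2 16 11 5)(10 14) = [0, 4, 16, 6, 7, 1, 2, 3, 8, 9, 14, 5, 12, 13, 10, 15, 11]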